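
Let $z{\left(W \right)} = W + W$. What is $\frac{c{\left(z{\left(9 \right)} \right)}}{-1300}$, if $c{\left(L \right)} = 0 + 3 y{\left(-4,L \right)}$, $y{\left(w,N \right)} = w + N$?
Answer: $- \frac{21}{650} \approx -0.032308$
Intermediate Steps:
$y{\left(w,N \right)} = N + w$
$z{\left(W \right)} = 2 W$
$c{\left(L \right)} = -12 + 3 L$ ($c{\left(L \right)} = 0 + 3 \left(L - 4\right) = 0 + 3 \left(-4 + L\right) = 0 + \left(-12 + 3 L\right) = -12 + 3 L$)
$\frac{c{\left(z{\left(9 \right)} \right)}}{-1300} = \frac{-12 + 3 \cdot 2 \cdot 9}{-1300} = \left(-12 + 3 \cdot 18\right) \left(- \frac{1}{1300}\right) = \left(-12 + 54\right) \left(- \frac{1}{1300}\right) = 42 \left(- \frac{1}{1300}\right) = - \frac{21}{650}$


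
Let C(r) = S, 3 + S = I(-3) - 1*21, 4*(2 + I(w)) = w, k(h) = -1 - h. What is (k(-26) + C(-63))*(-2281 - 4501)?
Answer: 23737/2 ≈ 11869.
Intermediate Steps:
I(w) = -2 + w/4
S = -107/4 (S = -3 + ((-2 + (¼)*(-3)) - 1*21) = -3 + ((-2 - ¾) - 21) = -3 + (-11/4 - 21) = -3 - 95/4 = -107/4 ≈ -26.750)
C(r) = -107/4
(k(-26) + C(-63))*(-2281 - 4501) = ((-1 - 1*(-26)) - 107/4)*(-2281 - 4501) = ((-1 + 26) - 107/4)*(-6782) = (25 - 107/4)*(-6782) = -7/4*(-6782) = 23737/2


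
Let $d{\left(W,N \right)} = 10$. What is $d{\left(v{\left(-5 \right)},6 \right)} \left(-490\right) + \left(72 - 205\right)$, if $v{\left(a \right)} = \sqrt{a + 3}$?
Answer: $-5033$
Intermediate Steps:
$v{\left(a \right)} = \sqrt{3 + a}$
$d{\left(v{\left(-5 \right)},6 \right)} \left(-490\right) + \left(72 - 205\right) = 10 \left(-490\right) + \left(72 - 205\right) = -4900 - 133 = -5033$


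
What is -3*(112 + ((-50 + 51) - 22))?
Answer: -273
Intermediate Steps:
-3*(112 + ((-50 + 51) - 22)) = -3*(112 + (1 - 22)) = -3*(112 - 21) = -3*91 = -273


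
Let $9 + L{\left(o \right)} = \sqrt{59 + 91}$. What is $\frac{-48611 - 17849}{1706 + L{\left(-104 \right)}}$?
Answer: $- \frac{112782620}{2879659} + \frac{332300 \sqrt{6}}{2879659} \approx -38.883$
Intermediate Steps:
$L{\left(o \right)} = -9 + 5 \sqrt{6}$ ($L{\left(o \right)} = -9 + \sqrt{59 + 91} = -9 + \sqrt{150} = -9 + 5 \sqrt{6}$)
$\frac{-48611 - 17849}{1706 + L{\left(-104 \right)}} = \frac{-48611 - 17849}{1706 - \left(9 - 5 \sqrt{6}\right)} = - \frac{66460}{1697 + 5 \sqrt{6}}$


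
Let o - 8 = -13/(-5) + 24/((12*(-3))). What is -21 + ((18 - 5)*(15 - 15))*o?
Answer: -21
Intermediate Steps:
o = 149/15 (o = 8 + (-13/(-5) + 24/((12*(-3)))) = 8 + (-13*(-1/5) + 24/(-36)) = 8 + (13/5 + 24*(-1/36)) = 8 + (13/5 - 2/3) = 8 + 29/15 = 149/15 ≈ 9.9333)
-21 + ((18 - 5)*(15 - 15))*o = -21 + ((18 - 5)*(15 - 15))*(149/15) = -21 + (13*0)*(149/15) = -21 + 0*(149/15) = -21 + 0 = -21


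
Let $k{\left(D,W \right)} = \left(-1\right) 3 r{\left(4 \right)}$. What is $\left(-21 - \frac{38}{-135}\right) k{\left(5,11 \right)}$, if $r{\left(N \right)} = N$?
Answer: $\frac{11188}{45} \approx 248.62$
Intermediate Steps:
$k{\left(D,W \right)} = -12$ ($k{\left(D,W \right)} = \left(-1\right) 3 \cdot 4 = \left(-3\right) 4 = -12$)
$\left(-21 - \frac{38}{-135}\right) k{\left(5,11 \right)} = \left(-21 - \frac{38}{-135}\right) \left(-12\right) = \left(-21 - - \frac{38}{135}\right) \left(-12\right) = \left(-21 + \frac{38}{135}\right) \left(-12\right) = \left(- \frac{2797}{135}\right) \left(-12\right) = \frac{11188}{45}$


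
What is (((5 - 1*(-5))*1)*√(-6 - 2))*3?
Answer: 60*I*√2 ≈ 84.853*I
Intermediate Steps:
(((5 - 1*(-5))*1)*√(-6 - 2))*3 = (((5 + 5)*1)*√(-8))*3 = ((10*1)*(2*I*√2))*3 = (10*(2*I*√2))*3 = (20*I*√2)*3 = 60*I*√2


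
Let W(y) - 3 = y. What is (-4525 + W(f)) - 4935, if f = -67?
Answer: -9524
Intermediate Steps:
W(y) = 3 + y
(-4525 + W(f)) - 4935 = (-4525 + (3 - 67)) - 4935 = (-4525 - 64) - 4935 = -4589 - 4935 = -9524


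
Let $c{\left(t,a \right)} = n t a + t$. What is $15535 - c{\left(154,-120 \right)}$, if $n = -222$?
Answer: $-4087179$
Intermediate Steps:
$c{\left(t,a \right)} = t - 222 a t$ ($c{\left(t,a \right)} = - 222 t a + t = - 222 a t + t = t - 222 a t$)
$15535 - c{\left(154,-120 \right)} = 15535 - 154 \left(1 - -26640\right) = 15535 - 154 \left(1 + 26640\right) = 15535 - 154 \cdot 26641 = 15535 - 4102714 = -4087179$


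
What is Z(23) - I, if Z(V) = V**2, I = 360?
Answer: 169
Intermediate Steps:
Z(23) - I = 23**2 - 1*360 = 529 - 360 = 169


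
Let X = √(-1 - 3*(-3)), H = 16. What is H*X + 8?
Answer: 8 + 32*√2 ≈ 53.255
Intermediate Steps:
X = 2*√2 (X = √(-1 + 9) = √8 = 2*√2 ≈ 2.8284)
H*X + 8 = 16*(2*√2) + 8 = 32*√2 + 8 = 8 + 32*√2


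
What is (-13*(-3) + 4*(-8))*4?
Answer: 28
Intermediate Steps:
(-13*(-3) + 4*(-8))*4 = (39 - 32)*4 = 7*4 = 28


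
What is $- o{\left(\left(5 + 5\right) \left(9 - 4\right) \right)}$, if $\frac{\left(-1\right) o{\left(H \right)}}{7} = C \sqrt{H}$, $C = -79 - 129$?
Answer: $- 7280 \sqrt{2} \approx -10295.0$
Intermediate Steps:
$C = -208$
$o{\left(H \right)} = 1456 \sqrt{H}$ ($o{\left(H \right)} = - 7 \left(- 208 \sqrt{H}\right) = 1456 \sqrt{H}$)
$- o{\left(\left(5 + 5\right) \left(9 - 4\right) \right)} = - 1456 \sqrt{\left(5 + 5\right) \left(9 - 4\right)} = - 1456 \sqrt{10 \cdot 5} = - 1456 \sqrt{50} = - 1456 \cdot 5 \sqrt{2} = - 7280 \sqrt{2}$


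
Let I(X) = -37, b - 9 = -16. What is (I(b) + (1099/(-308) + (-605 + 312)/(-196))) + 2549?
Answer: 2705701/1078 ≈ 2509.9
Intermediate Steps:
b = -7 (b = 9 - 16 = -7)
(I(b) + (1099/(-308) + (-605 + 312)/(-196))) + 2549 = (-37 + (1099/(-308) + (-605 + 312)/(-196))) + 2549 = (-37 + (1099*(-1/308) - 293*(-1/196))) + 2549 = (-37 + (-157/44 + 293/196)) + 2549 = (-37 - 2235/1078) + 2549 = -42121/1078 + 2549 = 2705701/1078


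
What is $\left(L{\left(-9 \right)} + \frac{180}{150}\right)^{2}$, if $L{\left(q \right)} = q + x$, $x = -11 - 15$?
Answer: $\frac{28561}{25} \approx 1142.4$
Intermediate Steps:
$x = -26$
$L{\left(q \right)} = -26 + q$ ($L{\left(q \right)} = q - 26 = -26 + q$)
$\left(L{\left(-9 \right)} + \frac{180}{150}\right)^{2} = \left(\left(-26 - 9\right) + \frac{180}{150}\right)^{2} = \left(-35 + 180 \cdot \frac{1}{150}\right)^{2} = \left(-35 + \frac{6}{5}\right)^{2} = \left(- \frac{169}{5}\right)^{2} = \frac{28561}{25}$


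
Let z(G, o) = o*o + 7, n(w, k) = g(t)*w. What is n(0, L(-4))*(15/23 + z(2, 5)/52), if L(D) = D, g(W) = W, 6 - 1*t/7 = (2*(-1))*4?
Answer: 0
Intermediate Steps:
t = 98 (t = 42 - 7*2*(-1)*4 = 42 - (-14)*4 = 42 - 7*(-8) = 42 + 56 = 98)
n(w, k) = 98*w
z(G, o) = 7 + o² (z(G, o) = o² + 7 = 7 + o²)
n(0, L(-4))*(15/23 + z(2, 5)/52) = (98*0)*(15/23 + (7 + 5²)/52) = 0*(15*(1/23) + (7 + 25)*(1/52)) = 0*(15/23 + 32*(1/52)) = 0*(15/23 + 8/13) = 0*(379/299) = 0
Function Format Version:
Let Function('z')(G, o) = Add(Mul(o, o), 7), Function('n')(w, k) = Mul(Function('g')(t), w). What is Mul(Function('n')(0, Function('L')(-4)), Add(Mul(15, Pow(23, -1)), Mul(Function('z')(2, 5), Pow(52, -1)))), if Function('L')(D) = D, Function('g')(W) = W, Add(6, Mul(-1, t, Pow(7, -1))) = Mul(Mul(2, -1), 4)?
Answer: 0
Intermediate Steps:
t = 98 (t = Add(42, Mul(-7, Mul(Mul(2, -1), 4))) = Add(42, Mul(-7, Mul(-2, 4))) = Add(42, Mul(-7, -8)) = Add(42, 56) = 98)
Function('n')(w, k) = Mul(98, w)
Function('z')(G, o) = Add(7, Pow(o, 2)) (Function('z')(G, o) = Add(Pow(o, 2), 7) = Add(7, Pow(o, 2)))
Mul(Function('n')(0, Function('L')(-4)), Add(Mul(15, Pow(23, -1)), Mul(Function('z')(2, 5), Pow(52, -1)))) = Mul(Mul(98, 0), Add(Mul(15, Pow(23, -1)), Mul(Add(7, Pow(5, 2)), Pow(52, -1)))) = Mul(0, Add(Mul(15, Rational(1, 23)), Mul(Add(7, 25), Rational(1, 52)))) = Mul(0, Add(Rational(15, 23), Mul(32, Rational(1, 52)))) = Mul(0, Add(Rational(15, 23), Rational(8, 13))) = Mul(0, Rational(379, 299)) = 0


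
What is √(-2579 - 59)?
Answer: I*√2638 ≈ 51.361*I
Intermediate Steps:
√(-2579 - 59) = √(-2638) = I*√2638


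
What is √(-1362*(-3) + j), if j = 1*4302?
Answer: 6*√233 ≈ 91.586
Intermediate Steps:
j = 4302
√(-1362*(-3) + j) = √(-1362*(-3) + 4302) = √(4086 + 4302) = √8388 = 6*√233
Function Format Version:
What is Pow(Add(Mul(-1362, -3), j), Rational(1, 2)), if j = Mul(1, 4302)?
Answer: Mul(6, Pow(233, Rational(1, 2))) ≈ 91.586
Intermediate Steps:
j = 4302
Pow(Add(Mul(-1362, -3), j), Rational(1, 2)) = Pow(Add(Mul(-1362, -3), 4302), Rational(1, 2)) = Pow(Add(4086, 4302), Rational(1, 2)) = Pow(8388, Rational(1, 2)) = Mul(6, Pow(233, Rational(1, 2)))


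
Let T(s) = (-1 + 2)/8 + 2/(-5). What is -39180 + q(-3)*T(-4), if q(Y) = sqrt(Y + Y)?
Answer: -39180 - 11*I*sqrt(6)/40 ≈ -39180.0 - 0.67361*I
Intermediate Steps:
T(s) = -11/40 (T(s) = 1*(1/8) + 2*(-1/5) = 1/8 - 2/5 = -11/40)
q(Y) = sqrt(2)*sqrt(Y) (q(Y) = sqrt(2*Y) = sqrt(2)*sqrt(Y))
-39180 + q(-3)*T(-4) = -39180 + (sqrt(2)*sqrt(-3))*(-11/40) = -39180 + (sqrt(2)*(I*sqrt(3)))*(-11/40) = -39180 + (I*sqrt(6))*(-11/40) = -39180 - 11*I*sqrt(6)/40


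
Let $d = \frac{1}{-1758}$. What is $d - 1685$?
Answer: $- \frac{2962231}{1758} \approx -1685.0$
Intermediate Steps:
$d = - \frac{1}{1758} \approx -0.00056883$
$d - 1685 = - \frac{1}{1758} - 1685 = - \frac{2962231}{1758}$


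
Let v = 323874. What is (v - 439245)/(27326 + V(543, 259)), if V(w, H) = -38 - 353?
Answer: -115371/26935 ≈ -4.2833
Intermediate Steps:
V(w, H) = -391
(v - 439245)/(27326 + V(543, 259)) = (323874 - 439245)/(27326 - 391) = -115371/26935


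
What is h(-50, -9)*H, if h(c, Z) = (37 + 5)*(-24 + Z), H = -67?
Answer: 92862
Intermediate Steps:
h(c, Z) = -1008 + 42*Z (h(c, Z) = 42*(-24 + Z) = -1008 + 42*Z)
h(-50, -9)*H = (-1008 + 42*(-9))*(-67) = (-1008 - 378)*(-67) = -1386*(-67) = 92862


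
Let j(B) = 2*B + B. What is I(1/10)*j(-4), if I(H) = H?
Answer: -6/5 ≈ -1.2000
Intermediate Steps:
j(B) = 3*B
I(1/10)*j(-4) = (3*(-4))/10 = (⅒)*(-12) = -6/5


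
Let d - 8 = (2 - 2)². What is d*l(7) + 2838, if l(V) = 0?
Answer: 2838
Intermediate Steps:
d = 8 (d = 8 + (2 - 2)² = 8 + 0² = 8 + 0 = 8)
d*l(7) + 2838 = 8*0 + 2838 = 0 + 2838 = 2838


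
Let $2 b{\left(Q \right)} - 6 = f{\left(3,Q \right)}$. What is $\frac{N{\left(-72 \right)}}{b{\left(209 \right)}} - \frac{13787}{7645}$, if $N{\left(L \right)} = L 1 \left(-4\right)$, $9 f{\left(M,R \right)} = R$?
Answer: $\frac{36005699}{2010635} \approx 17.908$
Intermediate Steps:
$f{\left(M,R \right)} = \frac{R}{9}$
$N{\left(L \right)} = - 4 L$ ($N{\left(L \right)} = L \left(-4\right) = - 4 L$)
$b{\left(Q \right)} = 3 + \frac{Q}{18}$ ($b{\left(Q \right)} = 3 + \frac{\frac{1}{9} Q}{2} = 3 + \frac{Q}{18}$)
$\frac{N{\left(-72 \right)}}{b{\left(209 \right)}} - \frac{13787}{7645} = \frac{\left(-4\right) \left(-72\right)}{3 + \frac{1}{18} \cdot 209} - \frac{13787}{7645} = \frac{288}{3 + \frac{209}{18}} - \frac{13787}{7645} = \frac{288}{\frac{263}{18}} - \frac{13787}{7645} = 288 \cdot \frac{18}{263} - \frac{13787}{7645} = \frac{5184}{263} - \frac{13787}{7645} = \frac{36005699}{2010635}$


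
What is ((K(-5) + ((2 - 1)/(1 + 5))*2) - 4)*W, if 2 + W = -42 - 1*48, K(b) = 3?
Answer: 184/3 ≈ 61.333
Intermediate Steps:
W = -92 (W = -2 + (-42 - 1*48) = -2 + (-42 - 48) = -2 - 90 = -92)
((K(-5) + ((2 - 1)/(1 + 5))*2) - 4)*W = ((3 + ((2 - 1)/(1 + 5))*2) - 4)*(-92) = ((3 + (1/6)*2) - 4)*(-92) = ((3 + (1*(⅙))*2) - 4)*(-92) = ((3 + (⅙)*2) - 4)*(-92) = ((3 + ⅓) - 4)*(-92) = (10/3 - 4)*(-92) = -⅔*(-92) = 184/3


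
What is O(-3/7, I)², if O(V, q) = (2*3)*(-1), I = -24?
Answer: 36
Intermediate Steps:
O(V, q) = -6 (O(V, q) = 6*(-1) = -6)
O(-3/7, I)² = (-6)² = 36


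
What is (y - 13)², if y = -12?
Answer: 625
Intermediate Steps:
(y - 13)² = (-12 - 13)² = (-25)² = 625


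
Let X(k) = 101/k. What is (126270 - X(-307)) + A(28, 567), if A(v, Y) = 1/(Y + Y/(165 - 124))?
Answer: 923149508261/7310898 ≈ 1.2627e+5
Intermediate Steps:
A(v, Y) = 41/(42*Y) (A(v, Y) = 1/(Y + Y/41) = 1/(42*Y/41) = 41/(42*Y))
(126270 - X(-307)) + A(28, 567) = (126270 - 101/(-307)) + (41/42)/567 = (126270 - 101*(-1)/307) + (41/42)*(1/567) = (126270 - 1*(-101/307)) + 41/23814 = (126270 + 101/307) + 41/23814 = 38764991/307 + 41/23814 = 923149508261/7310898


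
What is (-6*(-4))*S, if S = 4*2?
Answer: 192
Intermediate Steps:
S = 8
(-6*(-4))*S = -6*(-4)*8 = 24*8 = 192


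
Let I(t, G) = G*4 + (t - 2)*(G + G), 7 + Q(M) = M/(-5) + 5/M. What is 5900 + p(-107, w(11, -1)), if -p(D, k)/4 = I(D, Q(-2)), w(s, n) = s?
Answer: -9448/5 ≈ -1889.6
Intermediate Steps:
Q(M) = -7 + 5/M - M/5 (Q(M) = -7 + (M/(-5) + 5/M) = -7 + (M*(-⅕) + 5/M) = -7 + (-M/5 + 5/M) = -7 + (5/M - M/5) = -7 + 5/M - M/5)
I(t, G) = 4*G + 2*G*(-2 + t) (I(t, G) = 4*G + (-2 + t)*(2*G) = 4*G + 2*G*(-2 + t))
p(D, k) = 364*D/5 (p(D, k) = -8*(-7 + 5/(-2) - ⅕*(-2))*D = -8*(-7 + 5*(-½) + ⅖)*D = -8*(-7 - 5/2 + ⅖)*D = -8*(-91)*D/10 = -(-364)*D/5 = 364*D/5)
5900 + p(-107, w(11, -1)) = 5900 + (364/5)*(-107) = 5900 - 38948/5 = -9448/5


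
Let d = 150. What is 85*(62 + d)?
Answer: 18020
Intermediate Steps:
85*(62 + d) = 85*(62 + 150) = 85*212 = 18020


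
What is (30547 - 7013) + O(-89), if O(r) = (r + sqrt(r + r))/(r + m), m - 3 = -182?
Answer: 6307201/268 - I*sqrt(178)/268 ≈ 23534.0 - 0.049782*I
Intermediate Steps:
m = -179 (m = 3 - 182 = -179)
O(r) = (r + sqrt(2)*sqrt(r))/(-179 + r) (O(r) = (r + sqrt(r + r))/(r - 179) = (r + sqrt(2*r))/(-179 + r) = (r + sqrt(2)*sqrt(r))/(-179 + r))
(30547 - 7013) + O(-89) = (30547 - 7013) + (-89 + sqrt(2)*sqrt(-89))/(-179 - 89) = 23534 + (-89 + sqrt(2)*(I*sqrt(89)))/(-268) = 23534 - (-89 + I*sqrt(178))/268 = 23534 + (89/268 - I*sqrt(178)/268) = 6307201/268 - I*sqrt(178)/268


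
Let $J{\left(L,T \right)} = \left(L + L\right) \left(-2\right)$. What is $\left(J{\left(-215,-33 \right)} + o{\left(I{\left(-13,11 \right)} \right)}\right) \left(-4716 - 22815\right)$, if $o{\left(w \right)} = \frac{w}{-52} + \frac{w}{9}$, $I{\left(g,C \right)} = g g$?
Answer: $- \frac{96416621}{4} \approx -2.4104 \cdot 10^{7}$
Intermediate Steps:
$I{\left(g,C \right)} = g^{2}$
$o{\left(w \right)} = \frac{43 w}{468}$ ($o{\left(w \right)} = w \left(- \frac{1}{52}\right) + w \frac{1}{9} = - \frac{w}{52} + \frac{w}{9} = \frac{43 w}{468}$)
$J{\left(L,T \right)} = - 4 L$ ($J{\left(L,T \right)} = 2 L \left(-2\right) = - 4 L$)
$\left(J{\left(-215,-33 \right)} + o{\left(I{\left(-13,11 \right)} \right)}\right) \left(-4716 - 22815\right) = \left(\left(-4\right) \left(-215\right) + \frac{43 \left(-13\right)^{2}}{468}\right) \left(-4716 - 22815\right) = \left(860 + \frac{43}{468} \cdot 169\right) \left(-27531\right) = \left(860 + \frac{559}{36}\right) \left(-27531\right) = \frac{31519}{36} \left(-27531\right) = - \frac{96416621}{4}$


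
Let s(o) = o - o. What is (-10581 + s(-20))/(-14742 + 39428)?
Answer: -10581/24686 ≈ -0.42862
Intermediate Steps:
s(o) = 0
(-10581 + s(-20))/(-14742 + 39428) = (-10581 + 0)/(-14742 + 39428) = -10581/24686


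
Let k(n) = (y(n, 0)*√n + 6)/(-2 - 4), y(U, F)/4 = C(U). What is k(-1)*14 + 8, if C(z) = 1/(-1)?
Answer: -6 + 28*I/3 ≈ -6.0 + 9.3333*I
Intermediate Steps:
C(z) = -1
y(U, F) = -4 (y(U, F) = 4*(-1) = -4)
k(n) = -1 + 2*√n/3 (k(n) = (-4*√n + 6)/(-2 - 4) = (6 - 4*√n)/(-6) = (6 - 4*√n)*(-⅙) = -1 + 2*√n/3)
k(-1)*14 + 8 = (-1 + 2*√(-1)/3)*14 + 8 = (-1 + 2*I/3)*14 + 8 = (-14 + 28*I/3) + 8 = -6 + 28*I/3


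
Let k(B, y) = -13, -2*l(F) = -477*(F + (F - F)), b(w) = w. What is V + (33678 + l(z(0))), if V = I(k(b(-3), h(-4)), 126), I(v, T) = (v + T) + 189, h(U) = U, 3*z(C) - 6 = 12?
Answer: 35411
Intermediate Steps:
z(C) = 6 (z(C) = 2 + (1/3)*12 = 2 + 4 = 6)
l(F) = 477*F/2 (l(F) = -(-477)*(F + (F - F))/2 = -(-477)*(F + 0)/2 = -(-477)*F/2 = 477*F/2)
I(v, T) = 189 + T + v (I(v, T) = (T + v) + 189 = 189 + T + v)
V = 302 (V = 189 + 126 - 13 = 302)
V + (33678 + l(z(0))) = 302 + (33678 + (477/2)*6) = 302 + (33678 + 1431) = 302 + 35109 = 35411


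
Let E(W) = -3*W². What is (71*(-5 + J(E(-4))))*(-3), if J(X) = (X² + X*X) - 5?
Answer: -979374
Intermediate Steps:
J(X) = -5 + 2*X² (J(X) = (X² + X²) - 5 = 2*X² - 5 = -5 + 2*X²)
(71*(-5 + J(E(-4))))*(-3) = (71*(-5 + (-5 + 2*(-3*(-4)²)²)))*(-3) = (71*(-5 + (-5 + 2*(-3*16)²)))*(-3) = (71*(-5 + (-5 + 2*(-48)²)))*(-3) = (71*(-5 + (-5 + 2*2304)))*(-3) = (71*(-5 + (-5 + 4608)))*(-3) = (71*(-5 + 4603))*(-3) = (71*4598)*(-3) = 326458*(-3) = -979374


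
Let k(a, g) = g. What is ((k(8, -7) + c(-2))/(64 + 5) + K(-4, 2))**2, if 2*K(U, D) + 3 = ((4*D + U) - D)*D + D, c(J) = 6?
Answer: 42025/19044 ≈ 2.2067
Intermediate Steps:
K(U, D) = -3/2 + D/2 + D*(U + 3*D)/2 (K(U, D) = -3/2 + (((4*D + U) - D)*D + D)/2 = -3/2 + (((U + 4*D) - D)*D + D)/2 = -3/2 + ((U + 3*D)*D + D)/2 = -3/2 + (D*(U + 3*D) + D)/2 = -3/2 + (D + D*(U + 3*D))/2 = -3/2 + (D/2 + D*(U + 3*D)/2) = -3/2 + D/2 + D*(U + 3*D)/2)
((k(8, -7) + c(-2))/(64 + 5) + K(-4, 2))**2 = ((-7 + 6)/(64 + 5) + (-3/2 + (1/2)*2 + (3/2)*2**2 + (1/2)*2*(-4)))**2 = (-1/69 + (-3/2 + 1 + (3/2)*4 - 4))**2 = (-1*1/69 + (-3/2 + 1 + 6 - 4))**2 = (-1/69 + 3/2)**2 = (205/138)**2 = 42025/19044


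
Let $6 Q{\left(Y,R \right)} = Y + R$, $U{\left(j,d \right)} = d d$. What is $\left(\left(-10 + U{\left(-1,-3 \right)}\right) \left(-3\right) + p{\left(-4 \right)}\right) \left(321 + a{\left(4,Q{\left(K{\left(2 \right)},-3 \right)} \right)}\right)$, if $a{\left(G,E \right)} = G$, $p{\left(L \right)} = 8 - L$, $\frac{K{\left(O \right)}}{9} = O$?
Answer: $4875$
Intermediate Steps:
$U{\left(j,d \right)} = d^{2}$
$K{\left(O \right)} = 9 O$
$Q{\left(Y,R \right)} = \frac{R}{6} + \frac{Y}{6}$ ($Q{\left(Y,R \right)} = \frac{Y + R}{6} = \frac{R + Y}{6} = \frac{R}{6} + \frac{Y}{6}$)
$\left(\left(-10 + U{\left(-1,-3 \right)}\right) \left(-3\right) + p{\left(-4 \right)}\right) \left(321 + a{\left(4,Q{\left(K{\left(2 \right)},-3 \right)} \right)}\right) = \left(\left(-10 + \left(-3\right)^{2}\right) \left(-3\right) + \left(8 - -4\right)\right) \left(321 + 4\right) = \left(\left(-10 + 9\right) \left(-3\right) + \left(8 + 4\right)\right) 325 = \left(\left(-1\right) \left(-3\right) + 12\right) 325 = \left(3 + 12\right) 325 = 15 \cdot 325 = 4875$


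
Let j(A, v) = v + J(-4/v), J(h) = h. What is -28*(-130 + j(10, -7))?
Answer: 3820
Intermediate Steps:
j(A, v) = v - 4/v
-28*(-130 + j(10, -7)) = -28*(-130 + (-7 - 4/(-7))) = -28*(-130 + (-7 - 4*(-⅐))) = -28*(-130 + (-7 + 4/7)) = -28*(-130 - 45/7) = -28*(-955/7) = 3820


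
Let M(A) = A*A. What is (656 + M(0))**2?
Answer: 430336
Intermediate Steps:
M(A) = A**2
(656 + M(0))**2 = (656 + 0**2)**2 = (656 + 0)**2 = 656**2 = 430336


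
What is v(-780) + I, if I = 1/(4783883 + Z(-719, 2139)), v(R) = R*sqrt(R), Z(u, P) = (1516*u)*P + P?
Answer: -1/2326732534 - 1560*I*sqrt(195) ≈ -4.2979e-10 - 21784.0*I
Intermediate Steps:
Z(u, P) = P + 1516*P*u (Z(u, P) = 1516*P*u + P = P + 1516*P*u)
v(R) = R**(3/2)
I = -1/2326732534 (I = 1/(4783883 + 2139*(1 + 1516*(-719))) = 1/(4783883 + 2139*(1 - 1090004)) = 1/(4783883 + 2139*(-1090003)) = 1/(4783883 - 2331516417) = 1/(-2326732534) = -1/2326732534 ≈ -4.2979e-10)
v(-780) + I = (-780)**(3/2) - 1/2326732534 = -1560*I*sqrt(195) - 1/2326732534 = -1/2326732534 - 1560*I*sqrt(195)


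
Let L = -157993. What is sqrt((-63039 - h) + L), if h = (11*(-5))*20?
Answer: 2*I*sqrt(54983) ≈ 468.97*I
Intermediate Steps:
h = -1100 (h = -55*20 = -1100)
sqrt((-63039 - h) + L) = sqrt((-63039 - 1*(-1100)) - 157993) = sqrt((-63039 + 1100) - 157993) = sqrt(-61939 - 157993) = sqrt(-219932) = 2*I*sqrt(54983)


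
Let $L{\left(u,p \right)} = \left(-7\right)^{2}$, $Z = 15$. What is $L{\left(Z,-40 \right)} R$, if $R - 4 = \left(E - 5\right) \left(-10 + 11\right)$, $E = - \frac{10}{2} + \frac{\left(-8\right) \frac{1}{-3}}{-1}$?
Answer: $- \frac{1274}{3} \approx -424.67$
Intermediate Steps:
$E = - \frac{23}{3}$ ($E = \left(-10\right) \frac{1}{2} + \left(-8\right) \left(- \frac{1}{3}\right) \left(-1\right) = -5 + \frac{8}{3} \left(-1\right) = -5 - \frac{8}{3} = - \frac{23}{3} \approx -7.6667$)
$L{\left(u,p \right)} = 49$
$R = - \frac{26}{3}$ ($R = 4 + \left(- \frac{23}{3} - 5\right) \left(-10 + 11\right) = 4 - \frac{38}{3} = - \frac{26}{3} \approx -8.6667$)
$L{\left(Z,-40 \right)} R = 49 \left(- \frac{26}{3}\right) = - \frac{1274}{3}$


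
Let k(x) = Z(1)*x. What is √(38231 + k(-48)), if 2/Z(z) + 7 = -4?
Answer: √4627007/11 ≈ 195.55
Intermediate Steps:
Z(z) = -2/11 (Z(z) = 2/(-7 - 4) = 2/(-11) = 2*(-1/11) = -2/11)
k(x) = -2*x/11
√(38231 + k(-48)) = √(38231 - 2/11*(-48)) = √(38231 + 96/11) = √(420637/11) = √4627007/11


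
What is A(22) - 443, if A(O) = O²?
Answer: 41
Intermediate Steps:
A(22) - 443 = 22² - 443 = 484 - 443 = 41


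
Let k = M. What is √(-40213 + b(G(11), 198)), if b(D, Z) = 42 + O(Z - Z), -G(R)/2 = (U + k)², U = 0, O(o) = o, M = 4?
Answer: 17*I*√139 ≈ 200.43*I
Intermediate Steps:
k = 4
G(R) = -32 (G(R) = -2*(0 + 4)² = -2*4² = -2*16 = -32)
b(D, Z) = 42 (b(D, Z) = 42 + (Z - Z) = 42 + 0 = 42)
√(-40213 + b(G(11), 198)) = √(-40213 + 42) = √(-40171) = 17*I*√139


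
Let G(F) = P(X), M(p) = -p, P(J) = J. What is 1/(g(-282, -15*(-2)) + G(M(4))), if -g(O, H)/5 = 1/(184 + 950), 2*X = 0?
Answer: -1134/5 ≈ -226.80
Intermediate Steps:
X = 0 (X = (½)*0 = 0)
G(F) = 0
g(O, H) = -5/1134 (g(O, H) = -5/(184 + 950) = -5/1134)
1/(g(-282, -15*(-2)) + G(M(4))) = 1/(-5/1134 + 0) = 1/(-5/1134) = -1134/5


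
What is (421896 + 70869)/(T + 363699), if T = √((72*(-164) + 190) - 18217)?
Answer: 6637708805/4899147868 - 164255*I*√3315/14697443604 ≈ 1.3549 - 0.00064346*I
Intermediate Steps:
T = 3*I*√3315 (T = √((-11808 + 190) - 18217) = √(-11618 - 18217) = √(-29835) = 3*I*√3315 ≈ 172.73*I)
(421896 + 70869)/(T + 363699) = (421896 + 70869)/(3*I*√3315 + 363699) = 492765/(363699 + 3*I*√3315)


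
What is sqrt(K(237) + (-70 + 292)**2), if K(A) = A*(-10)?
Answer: sqrt(46914) ≈ 216.60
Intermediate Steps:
K(A) = -10*A
sqrt(K(237) + (-70 + 292)**2) = sqrt(-10*237 + (-70 + 292)**2) = sqrt(-2370 + 222**2) = sqrt(-2370 + 49284) = sqrt(46914)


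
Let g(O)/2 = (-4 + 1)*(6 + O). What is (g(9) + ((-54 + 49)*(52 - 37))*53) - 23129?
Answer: -27194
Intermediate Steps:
g(O) = -36 - 6*O (g(O) = 2*((-4 + 1)*(6 + O)) = 2*(-3*(6 + O)) = 2*(-18 - 3*O) = -36 - 6*O)
(g(9) + ((-54 + 49)*(52 - 37))*53) - 23129 = ((-36 - 6*9) + ((-54 + 49)*(52 - 37))*53) - 23129 = ((-36 - 54) - 5*15*53) - 23129 = (-90 - 75*53) - 23129 = (-90 - 3975) - 23129 = -4065 - 23129 = -27194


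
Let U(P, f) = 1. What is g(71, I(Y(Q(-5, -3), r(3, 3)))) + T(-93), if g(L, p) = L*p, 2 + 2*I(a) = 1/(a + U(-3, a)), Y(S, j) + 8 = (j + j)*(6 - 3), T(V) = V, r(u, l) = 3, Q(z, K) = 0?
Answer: -3537/22 ≈ -160.77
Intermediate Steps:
Y(S, j) = -8 + 6*j (Y(S, j) = -8 + (j + j)*(6 - 3) = -8 + (2*j)*3 = -8 + 6*j)
I(a) = -1 + 1/(2*(1 + a)) (I(a) = -1 + 1/(2*(a + 1)) = -1 + 1/(2*(1 + a)))
g(71, I(Y(Q(-5, -3), r(3, 3)))) + T(-93) = 71*((-1/2 - (-8 + 6*3))/(1 + (-8 + 6*3))) - 93 = 71*((-1/2 - (-8 + 18))/(1 + (-8 + 18))) - 93 = 71*((-1/2 - 1*10)/(1 + 10)) - 93 = 71*((-1/2 - 10)/11) - 93 = 71*((1/11)*(-21/2)) - 93 = 71*(-21/22) - 93 = -1491/22 - 93 = -3537/22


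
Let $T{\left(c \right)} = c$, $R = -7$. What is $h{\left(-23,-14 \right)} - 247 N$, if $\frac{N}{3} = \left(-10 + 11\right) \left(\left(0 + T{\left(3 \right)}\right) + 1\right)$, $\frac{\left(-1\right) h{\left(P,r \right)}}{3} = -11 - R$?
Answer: $-2952$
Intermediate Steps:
$h{\left(P,r \right)} = 12$ ($h{\left(P,r \right)} = - 3 \left(-11 - -7\right) = - 3 \left(-11 + 7\right) = \left(-3\right) \left(-4\right) = 12$)
$N = 12$ ($N = 3 \left(-10 + 11\right) \left(\left(0 + 3\right) + 1\right) = 3 \cdot 1 \left(3 + 1\right) = 3 \cdot 1 \cdot 4 = 3 \cdot 4 = 12$)
$h{\left(-23,-14 \right)} - 247 N = 12 - 2964 = -2952$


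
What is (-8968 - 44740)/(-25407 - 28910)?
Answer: 1852/1873 ≈ 0.98879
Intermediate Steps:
(-8968 - 44740)/(-25407 - 28910) = -53708/(-54317) = -53708*(-1/54317) = 1852/1873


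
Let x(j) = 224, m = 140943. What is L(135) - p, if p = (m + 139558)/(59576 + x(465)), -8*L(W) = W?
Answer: -49601/2300 ≈ -21.566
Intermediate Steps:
L(W) = -W/8
p = 21577/4600 (p = (140943 + 139558)/(59576 + 224) = 280501/59800 = 280501*(1/59800) = 21577/4600 ≈ 4.6907)
L(135) - p = -1/8*135 - 1*21577/4600 = -135/8 - 21577/4600 = -49601/2300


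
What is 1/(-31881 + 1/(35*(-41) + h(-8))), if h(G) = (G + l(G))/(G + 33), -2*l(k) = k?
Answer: -35879/1143858424 ≈ -3.1367e-5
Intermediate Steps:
l(k) = -k/2
h(G) = G/(2*(33 + G)) (h(G) = (G - G/2)/(G + 33) = (G/2)/(33 + G) = G/(2*(33 + G)))
1/(-31881 + 1/(35*(-41) + h(-8))) = 1/(-31881 + 1/(35*(-41) + (½)*(-8)/(33 - 8))) = 1/(-31881 + 1/(-1435 + (½)*(-8)/25)) = 1/(-31881 + 1/(-1435 + (½)*(-8)*(1/25))) = 1/(-31881 + 1/(-1435 - 4/25)) = 1/(-31881 + 1/(-35879/25)) = 1/(-31881 - 25/35879) = 1/(-1143858424/35879) = -35879/1143858424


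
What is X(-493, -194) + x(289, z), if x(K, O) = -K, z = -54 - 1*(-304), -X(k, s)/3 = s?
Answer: 293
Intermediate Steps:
X(k, s) = -3*s
z = 250 (z = -54 + 304 = 250)
X(-493, -194) + x(289, z) = -3*(-194) - 1*289 = 582 - 289 = 293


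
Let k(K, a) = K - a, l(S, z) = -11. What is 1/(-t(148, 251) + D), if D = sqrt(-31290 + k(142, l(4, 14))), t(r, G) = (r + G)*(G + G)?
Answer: -66766/13373106647 - I*sqrt(31137)/40119319941 ≈ -4.9926e-6 - 4.3983e-9*I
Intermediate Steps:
t(r, G) = 2*G*(G + r) (t(r, G) = (G + r)*(2*G) = 2*G*(G + r))
D = I*sqrt(31137) (D = sqrt(-31290 + (142 - 1*(-11))) = sqrt(-31290 + (142 + 11)) = sqrt(-31290 + 153) = sqrt(-31137) = I*sqrt(31137) ≈ 176.46*I)
1/(-t(148, 251) + D) = 1/(-2*251*(251 + 148) + I*sqrt(31137)) = 1/(-2*251*399 + I*sqrt(31137)) = 1/(-1*200298 + I*sqrt(31137)) = 1/(-200298 + I*sqrt(31137))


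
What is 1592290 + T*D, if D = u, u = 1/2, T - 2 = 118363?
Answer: 3302945/2 ≈ 1.6515e+6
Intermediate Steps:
T = 118365 (T = 2 + 118363 = 118365)
u = 1/2 ≈ 0.50000
D = 1/2 ≈ 0.50000
1592290 + T*D = 1592290 + 118365*(1/2) = 1592290 + 118365/2 = 3302945/2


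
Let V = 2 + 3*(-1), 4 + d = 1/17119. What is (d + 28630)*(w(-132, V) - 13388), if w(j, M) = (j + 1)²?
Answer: 1848952971635/17119 ≈ 1.0801e+8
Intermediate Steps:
d = -68475/17119 (d = -4 + 1/17119 = -68475/17119 ≈ -3.9999)
V = -1 (V = 2 - 3 = -1)
w(j, M) = (1 + j)²
(d + 28630)*(w(-132, V) - 13388) = (-68475/17119 + 28630)*((1 - 132)² - 13388) = 490048495*((-131)² - 13388)/17119 = 490048495*(17161 - 13388)/17119 = (490048495/17119)*3773 = 1848952971635/17119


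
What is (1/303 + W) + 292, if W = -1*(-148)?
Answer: 133321/303 ≈ 440.00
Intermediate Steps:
W = 148
(1/303 + W) + 292 = (1/303 + 148) + 292 = 44845/303 + 292 = 133321/303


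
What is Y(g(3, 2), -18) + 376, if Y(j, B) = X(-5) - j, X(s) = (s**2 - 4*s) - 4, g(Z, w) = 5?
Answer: 412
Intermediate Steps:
X(s) = -4 + s**2 - 4*s
Y(j, B) = 41 - j (Y(j, B) = (-4 + (-5)**2 - 4*(-5)) - j = (-4 + 25 + 20) - j = 41 - j)
Y(g(3, 2), -18) + 376 = (41 - 1*5) + 376 = (41 - 5) + 376 = 36 + 376 = 412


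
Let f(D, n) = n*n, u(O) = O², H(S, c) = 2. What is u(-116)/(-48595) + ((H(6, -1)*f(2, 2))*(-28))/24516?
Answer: -85193144/297838755 ≈ -0.28604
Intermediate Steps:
f(D, n) = n²
u(-116)/(-48595) + ((H(6, -1)*f(2, 2))*(-28))/24516 = (-116)²/(-48595) + ((2*2²)*(-28))/24516 = 13456*(-1/48595) + ((2*4)*(-28))*(1/24516) = -13456/48595 + (8*(-28))*(1/24516) = -13456/48595 - 224*1/24516 = -13456/48595 - 56/6129 = -85193144/297838755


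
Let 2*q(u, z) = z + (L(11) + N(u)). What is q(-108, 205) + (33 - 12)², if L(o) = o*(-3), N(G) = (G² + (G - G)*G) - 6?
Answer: 6356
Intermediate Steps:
N(G) = -6 + G² (N(G) = (G² + 0*G) - 6 = (G² + 0) - 6 = G² - 6 = -6 + G²)
L(o) = -3*o
q(u, z) = -39/2 + z/2 + u²/2 (q(u, z) = (z + (-3*11 + (-6 + u²)))/2 = (z + (-33 + (-6 + u²)))/2 = (z + (-39 + u²))/2 = (-39 + z + u²)/2 = -39/2 + z/2 + u²/2)
q(-108, 205) + (33 - 12)² = (-39/2 + (½)*205 + (½)*(-108)²) + (33 - 12)² = (-39/2 + 205/2 + (½)*11664) + 21² = (-39/2 + 205/2 + 5832) + 441 = 5915 + 441 = 6356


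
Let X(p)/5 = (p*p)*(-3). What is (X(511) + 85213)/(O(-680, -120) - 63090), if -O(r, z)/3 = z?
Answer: 1915801/31365 ≈ 61.081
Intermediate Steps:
O(r, z) = -3*z
X(p) = -15*p**2 (X(p) = 5*((p*p)*(-3)) = 5*(p**2*(-3)) = 5*(-3*p**2) = -15*p**2)
(X(511) + 85213)/(O(-680, -120) - 63090) = (-15*511**2 + 85213)/(-3*(-120) - 63090) = (-15*261121 + 85213)/(360 - 63090) = (-3916815 + 85213)/(-62730) = -3831602*(-1/62730) = 1915801/31365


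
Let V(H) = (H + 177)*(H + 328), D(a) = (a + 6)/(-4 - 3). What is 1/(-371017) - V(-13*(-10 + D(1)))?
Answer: -55919682241/371017 ≈ -1.5072e+5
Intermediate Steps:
D(a) = -6/7 - a/7 (D(a) = (6 + a)/(-7) = (6 + a)*(-1/7) = -6/7 - a/7)
V(H) = (177 + H)*(328 + H)
1/(-371017) - V(-13*(-10 + D(1))) = 1/(-371017) - (58056 + (-13*(-10 + (-6/7 - 1/7*1)))**2 + 505*(-13*(-10 + (-6/7 - 1/7*1)))) = -1/371017 - (58056 + (-13*(-10 + (-6/7 - 1/7)))**2 + 505*(-13*(-10 + (-6/7 - 1/7)))) = -1/371017 - (58056 + (-13*(-10 - 1))**2 + 505*(-13*(-10 - 1))) = -1/371017 - (58056 + (-13*(-11))**2 + 505*(-13*(-11))) = -1/371017 - (58056 + 143**2 + 505*143) = -1/371017 - (58056 + 20449 + 72215) = -1/371017 - 1*150720 = -1/371017 - 150720 = -55919682241/371017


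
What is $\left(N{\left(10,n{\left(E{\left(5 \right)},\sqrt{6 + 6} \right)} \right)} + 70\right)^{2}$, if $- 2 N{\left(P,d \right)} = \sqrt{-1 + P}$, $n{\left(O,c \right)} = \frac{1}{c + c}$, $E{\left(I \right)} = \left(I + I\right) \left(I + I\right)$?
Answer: $\frac{18769}{4} \approx 4692.3$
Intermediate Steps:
$E{\left(I \right)} = 4 I^{2}$ ($E{\left(I \right)} = 2 I 2 I = 4 I^{2}$)
$n{\left(O,c \right)} = \frac{1}{2 c}$
$N{\left(P,d \right)} = - \frac{\sqrt{-1 + P}}{2}$
$\left(N{\left(10,n{\left(E{\left(5 \right)},\sqrt{6 + 6} \right)} \right)} + 70\right)^{2} = \left(- \frac{\sqrt{-1 + 10}}{2} + 70\right)^{2} = \left(- \frac{\sqrt{9}}{2} + 70\right)^{2} = \left(\left(- \frac{1}{2}\right) 3 + 70\right)^{2} = \left(- \frac{3}{2} + 70\right)^{2} = \left(\frac{137}{2}\right)^{2} = \frac{18769}{4}$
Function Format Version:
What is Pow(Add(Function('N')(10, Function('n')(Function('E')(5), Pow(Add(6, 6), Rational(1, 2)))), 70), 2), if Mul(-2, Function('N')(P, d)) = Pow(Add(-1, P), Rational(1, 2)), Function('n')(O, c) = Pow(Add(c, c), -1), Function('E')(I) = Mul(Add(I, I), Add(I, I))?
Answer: Rational(18769, 4) ≈ 4692.3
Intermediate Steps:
Function('E')(I) = Mul(4, Pow(I, 2)) (Function('E')(I) = Mul(Mul(2, I), Mul(2, I)) = Mul(4, Pow(I, 2)))
Function('n')(O, c) = Mul(Rational(1, 2), Pow(c, -1)) (Function('n')(O, c) = Pow(Mul(2, c), -1) = Mul(Rational(1, 2), Pow(c, -1)))
Function('N')(P, d) = Mul(Rational(-1, 2), Pow(Add(-1, P), Rational(1, 2)))
Pow(Add(Function('N')(10, Function('n')(Function('E')(5), Pow(Add(6, 6), Rational(1, 2)))), 70), 2) = Pow(Add(Mul(Rational(-1, 2), Pow(Add(-1, 10), Rational(1, 2))), 70), 2) = Pow(Add(Mul(Rational(-1, 2), Pow(9, Rational(1, 2))), 70), 2) = Pow(Add(Mul(Rational(-1, 2), 3), 70), 2) = Pow(Add(Rational(-3, 2), 70), 2) = Pow(Rational(137, 2), 2) = Rational(18769, 4)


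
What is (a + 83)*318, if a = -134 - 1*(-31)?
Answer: -6360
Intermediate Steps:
a = -103 (a = -134 + 31 = -103)
(a + 83)*318 = (-103 + 83)*318 = -20*318 = -6360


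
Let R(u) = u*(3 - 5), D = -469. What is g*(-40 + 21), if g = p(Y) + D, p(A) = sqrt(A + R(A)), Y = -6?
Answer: 8911 - 19*sqrt(6) ≈ 8864.5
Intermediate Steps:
R(u) = -2*u (R(u) = u*(-2) = -2*u)
p(A) = sqrt(-A) (p(A) = sqrt(A - 2*A) = sqrt(-A))
g = -469 + sqrt(6) (g = sqrt(-1*(-6)) - 469 = sqrt(6) - 469 = -469 + sqrt(6) ≈ -466.55)
g*(-40 + 21) = (-469 + sqrt(6))*(-40 + 21) = (-469 + sqrt(6))*(-19) = 8911 - 19*sqrt(6)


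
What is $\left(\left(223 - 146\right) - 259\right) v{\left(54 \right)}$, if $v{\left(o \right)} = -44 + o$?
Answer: $-1820$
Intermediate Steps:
$\left(\left(223 - 146\right) - 259\right) v{\left(54 \right)} = \left(\left(223 - 146\right) - 259\right) \left(-44 + 54\right) = \left(77 - 259\right) 10 = \left(-182\right) 10 = -1820$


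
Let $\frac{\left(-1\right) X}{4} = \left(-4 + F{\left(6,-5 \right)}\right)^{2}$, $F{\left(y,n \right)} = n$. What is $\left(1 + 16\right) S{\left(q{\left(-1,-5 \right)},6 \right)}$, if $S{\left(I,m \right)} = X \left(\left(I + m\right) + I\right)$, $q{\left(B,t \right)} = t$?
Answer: $22032$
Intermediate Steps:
$X = -324$ ($X = - 4 \left(-4 - 5\right)^{2} = - 4 \left(-9\right)^{2} = \left(-4\right) 81 = -324$)
$S{\left(I,m \right)} = - 648 I - 324 m$ ($S{\left(I,m \right)} = - 324 \left(\left(I + m\right) + I\right) = - 324 \left(m + 2 I\right) = - 648 I - 324 m$)
$\left(1 + 16\right) S{\left(q{\left(-1,-5 \right)},6 \right)} = \left(1 + 16\right) \left(\left(-648\right) \left(-5\right) - 1944\right) = 17 \left(3240 - 1944\right) = 17 \cdot 1296 = 22032$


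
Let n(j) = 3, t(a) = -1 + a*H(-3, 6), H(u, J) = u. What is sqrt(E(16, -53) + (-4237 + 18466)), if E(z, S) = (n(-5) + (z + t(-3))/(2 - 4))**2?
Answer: 3*sqrt(1590) ≈ 119.62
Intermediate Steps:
t(a) = -1 - 3*a (t(a) = -1 + a*(-3) = -1 - 3*a)
E(z, S) = (-1 - z/2)**2 (E(z, S) = (3 + (z + (-1 - 3*(-3)))/(2 - 4))**2 = (3 + (z + (-1 + 9))/(-2))**2 = (3 + (z + 8)*(-1/2))**2 = (3 + (8 + z)*(-1/2))**2 = (3 + (-4 - z/2))**2 = (-1 - z/2)**2)
sqrt(E(16, -53) + (-4237 + 18466)) = sqrt((2 + 16)**2/4 + (-4237 + 18466)) = sqrt((1/4)*18**2 + 14229) = sqrt((1/4)*324 + 14229) = sqrt(81 + 14229) = sqrt(14310) = 3*sqrt(1590)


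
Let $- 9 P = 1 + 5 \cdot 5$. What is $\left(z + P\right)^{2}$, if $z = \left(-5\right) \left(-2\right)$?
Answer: $\frac{4096}{81} \approx 50.568$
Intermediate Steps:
$P = - \frac{26}{9}$ ($P = - \frac{1 + 5 \cdot 5}{9} = - \frac{1 + 25}{9} = \left(- \frac{1}{9}\right) 26 = - \frac{26}{9} \approx -2.8889$)
$z = 10$
$\left(z + P\right)^{2} = \left(10 - \frac{26}{9}\right)^{2} = \left(\frac{64}{9}\right)^{2} = \frac{4096}{81}$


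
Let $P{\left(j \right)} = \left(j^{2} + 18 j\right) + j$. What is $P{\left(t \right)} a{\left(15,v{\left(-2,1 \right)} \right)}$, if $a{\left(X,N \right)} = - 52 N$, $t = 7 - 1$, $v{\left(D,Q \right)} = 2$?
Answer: $-15600$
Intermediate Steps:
$t = 6$
$P{\left(j \right)} = j^{2} + 19 j$
$P{\left(t \right)} a{\left(15,v{\left(-2,1 \right)} \right)} = 6 \left(19 + 6\right) \left(\left(-52\right) 2\right) = 6 \cdot 25 \left(-104\right) = 150 \left(-104\right) = -15600$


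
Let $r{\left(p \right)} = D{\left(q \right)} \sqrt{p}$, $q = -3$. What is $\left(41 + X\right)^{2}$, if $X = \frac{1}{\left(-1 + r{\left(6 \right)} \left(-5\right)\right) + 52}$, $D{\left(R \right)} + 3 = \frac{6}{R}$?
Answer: $\frac{738153038}{440067} + \frac{784300 \sqrt{6}}{440067} \approx 1681.7$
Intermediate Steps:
$D{\left(R \right)} = -3 + \frac{6}{R}$
$r{\left(p \right)} = - 5 \sqrt{p}$ ($r{\left(p \right)} = \left(-3 + \frac{6}{-3}\right) \sqrt{p} = \left(-3 + 6 \left(- \frac{1}{3}\right)\right) \sqrt{p} = \left(-3 - 2\right) \sqrt{p} = - 5 \sqrt{p}$)
$X = \frac{1}{51 + 25 \sqrt{6}}$ ($X = \frac{1}{\left(-1 + - 5 \sqrt{6} \left(-5\right)\right) + 52} = \frac{1}{\left(-1 + 25 \sqrt{6}\right) + 52} = \frac{1}{51 + 25 \sqrt{6}} \approx 0.0089097$)
$\left(41 + X\right)^{2} = \left(41 - \left(\frac{17}{383} - \frac{25 \sqrt{6}}{1149}\right)\right)^{2} = \left(\frac{15686}{383} + \frac{25 \sqrt{6}}{1149}\right)^{2}$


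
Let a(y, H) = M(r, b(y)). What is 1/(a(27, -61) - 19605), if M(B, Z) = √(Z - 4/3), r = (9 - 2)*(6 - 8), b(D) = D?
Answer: -58815/1153067998 - √231/1153067998 ≈ -5.1021e-5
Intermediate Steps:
r = -14 (r = 7*(-2) = -14)
M(B, Z) = √(-4/3 + Z) (M(B, Z) = √(Z - 4*⅓) = √(Z - 4/3) = √(-4/3 + Z))
a(y, H) = √(-12 + 9*y)/3
1/(a(27, -61) - 19605) = 1/(√(-12 + 9*27)/3 - 19605) = 1/(√(-12 + 243)/3 - 19605) = 1/(√231/3 - 19605) = 1/(-19605 + √231/3)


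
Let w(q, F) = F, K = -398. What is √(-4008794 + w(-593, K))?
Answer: 2*I*√1002298 ≈ 2002.3*I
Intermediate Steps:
√(-4008794 + w(-593, K)) = √(-4008794 - 398) = √(-4009192) = 2*I*√1002298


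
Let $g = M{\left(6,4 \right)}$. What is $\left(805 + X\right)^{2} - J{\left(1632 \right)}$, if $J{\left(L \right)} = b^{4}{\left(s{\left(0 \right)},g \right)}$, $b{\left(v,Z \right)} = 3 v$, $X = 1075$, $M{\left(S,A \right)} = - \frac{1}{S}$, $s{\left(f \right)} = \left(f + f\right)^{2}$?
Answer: $3534400$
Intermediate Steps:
$s{\left(f \right)} = 4 f^{2}$ ($s{\left(f \right)} = \left(2 f\right)^{2} = 4 f^{2}$)
$g = - \frac{1}{6} \approx -0.16667$
$J{\left(L \right)} = 0$ ($J{\left(L \right)} = \left(3 \cdot 4 \cdot 0^{2}\right)^{4} = \left(3 \cdot 4 \cdot 0\right)^{4} = \left(3 \cdot 0\right)^{4} = 0^{4} = 0$)
$\left(805 + X\right)^{2} - J{\left(1632 \right)} = \left(805 + 1075\right)^{2} - 0 = 1880^{2} + 0 = 3534400 + 0 = 3534400$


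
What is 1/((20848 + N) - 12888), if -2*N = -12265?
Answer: 2/28185 ≈ 7.0960e-5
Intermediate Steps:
N = 12265/2 (N = -½*(-12265) = 12265/2 ≈ 6132.5)
1/((20848 + N) - 12888) = 1/((20848 + 12265/2) - 12888) = 1/(53961/2 - 12888) = 1/(28185/2) = 2/28185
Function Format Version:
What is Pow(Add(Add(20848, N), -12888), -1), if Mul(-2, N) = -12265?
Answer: Rational(2, 28185) ≈ 7.0960e-5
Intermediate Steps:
N = Rational(12265, 2) (N = Mul(Rational(-1, 2), -12265) = Rational(12265, 2) ≈ 6132.5)
Pow(Add(Add(20848, N), -12888), -1) = Pow(Add(Add(20848, Rational(12265, 2)), -12888), -1) = Pow(Add(Rational(53961, 2), -12888), -1) = Pow(Rational(28185, 2), -1) = Rational(2, 28185)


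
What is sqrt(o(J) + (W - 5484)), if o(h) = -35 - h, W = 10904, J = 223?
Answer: sqrt(5162) ≈ 71.847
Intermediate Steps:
sqrt(o(J) + (W - 5484)) = sqrt((-35 - 1*223) + (10904 - 5484)) = sqrt((-35 - 223) + 5420) = sqrt(-258 + 5420) = sqrt(5162)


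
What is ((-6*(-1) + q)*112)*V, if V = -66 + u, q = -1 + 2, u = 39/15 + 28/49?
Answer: -246288/5 ≈ -49258.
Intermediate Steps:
u = 111/35 (u = 39*(1/15) + 28*(1/49) = 13/5 + 4/7 = 111/35 ≈ 3.1714)
q = 1
V = -2199/35 (V = -66 + 111/35 = -2199/35 ≈ -62.829)
((-6*(-1) + q)*112)*V = ((-6*(-1) + 1)*112)*(-2199/35) = ((6 + 1)*112)*(-2199/35) = (7*112)*(-2199/35) = 784*(-2199/35) = -246288/5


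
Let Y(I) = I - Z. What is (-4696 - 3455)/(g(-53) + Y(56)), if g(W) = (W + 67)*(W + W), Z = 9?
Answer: 2717/479 ≈ 5.6722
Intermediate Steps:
Y(I) = -9 + I (Y(I) = I - 1*9 = I - 9 = -9 + I)
g(W) = 2*W*(67 + W) (g(W) = (67 + W)*(2*W) = 2*W*(67 + W))
(-4696 - 3455)/(g(-53) + Y(56)) = (-4696 - 3455)/(2*(-53)*(67 - 53) + (-9 + 56)) = -8151/(2*(-53)*14 + 47) = -8151/(-1484 + 47) = -8151/(-1437) = -8151*(-1/1437) = 2717/479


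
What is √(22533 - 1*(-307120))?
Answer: √329653 ≈ 574.15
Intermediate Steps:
√(22533 - 1*(-307120)) = √(22533 + 307120) = √329653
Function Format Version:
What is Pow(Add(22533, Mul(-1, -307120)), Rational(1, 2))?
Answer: Pow(329653, Rational(1, 2)) ≈ 574.15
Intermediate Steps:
Pow(Add(22533, Mul(-1, -307120)), Rational(1, 2)) = Pow(Add(22533, 307120), Rational(1, 2)) = Pow(329653, Rational(1, 2))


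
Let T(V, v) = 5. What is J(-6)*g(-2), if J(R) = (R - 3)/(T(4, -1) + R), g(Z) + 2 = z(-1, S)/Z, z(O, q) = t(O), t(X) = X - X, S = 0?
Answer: -18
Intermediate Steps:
t(X) = 0
z(O, q) = 0
g(Z) = -2 (g(Z) = -2 + 0/Z = -2 + 0 = -2)
J(R) = (-3 + R)/(5 + R) (J(R) = (R - 3)/(5 + R) = (-3 + R)/(5 + R))
J(-6)*g(-2) = ((-3 - 6)/(5 - 6))*(-2) = (-9/(-1))*(-2) = -1*(-9)*(-2) = 9*(-2) = -18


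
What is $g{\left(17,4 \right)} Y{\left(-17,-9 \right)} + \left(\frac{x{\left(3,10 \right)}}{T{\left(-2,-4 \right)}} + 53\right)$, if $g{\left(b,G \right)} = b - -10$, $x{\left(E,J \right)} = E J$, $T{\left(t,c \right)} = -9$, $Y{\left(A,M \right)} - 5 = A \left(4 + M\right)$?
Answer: $\frac{7439}{3} \approx 2479.7$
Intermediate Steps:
$Y{\left(A,M \right)} = 5 + A \left(4 + M\right)$
$g{\left(b,G \right)} = 10 + b$ ($g{\left(b,G \right)} = b + 10 = 10 + b$)
$g{\left(17,4 \right)} Y{\left(-17,-9 \right)} + \left(\frac{x{\left(3,10 \right)}}{T{\left(-2,-4 \right)}} + 53\right) = \left(10 + 17\right) \left(5 + 4 \left(-17\right) - -153\right) + \left(\frac{3 \cdot 10}{-9} + 53\right) = 27 \left(5 - 68 + 153\right) + \left(30 \left(- \frac{1}{9}\right) + 53\right) = 27 \cdot 90 + \left(- \frac{10}{3} + 53\right) = 2430 + \frac{149}{3} = \frac{7439}{3}$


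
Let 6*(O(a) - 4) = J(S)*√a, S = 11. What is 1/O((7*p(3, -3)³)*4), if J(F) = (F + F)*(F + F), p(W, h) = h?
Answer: 1/1229848 - 121*I*√21/1229848 ≈ 8.1311e-7 - 0.00045086*I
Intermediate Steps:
J(F) = 4*F² (J(F) = (2*F)*(2*F) = 4*F²)
O(a) = 4 + 242*√a/3 (O(a) = 4 + ((4*11²)*√a)/6 = 4 + ((4*121)*√a)/6 = 4 + (484*√a)/6 = 4 + 242*√a/3)
1/O((7*p(3, -3)³)*4) = 1/(4 + 242*√((7*(-3)³)*4)/3) = 1/(4 + 242*√((7*(-27))*4)/3) = 1/(4 + 242*√(-189*4)/3) = 1/(4 + 242*√(-756)/3) = 1/(4 + 242*(6*I*√21)/3) = 1/(4 + 484*I*√21)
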